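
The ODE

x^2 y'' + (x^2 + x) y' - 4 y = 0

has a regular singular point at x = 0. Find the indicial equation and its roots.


Divide by x^2 to reach normal form y'' + P_1(x) y' + P_2(x) y = 0 with P_1(x) = 1 + 1/x and P_2(x) = -4/x^2.
x = 0 is a singular point because the y'-coefficient 1 + 1/x has a pole at x = 0 and the y-coefficient -4/x^2 has a pole at x = 0.
It is a regular singular point because x P_1(x) = p(x) = x + 1 and x^2 P_2(x) = q(x) = -4 are polynomials, hence analytic at x = 0.
p(0) = 1,  q(0) = -4.
Indicial equation: r(r-1) + p(0) r + q(0) = 0, i.e. r^2 + (p(0) - 1) r + q(0) = 0, i.e. r^2 - 4 = 0.
Discriminant: (0)^2 - 4(-4) = 16, so r = (0 ± 4)/2.
Solving: r_1 = 2, r_2 = -2.

indicial: r^2 - 4 = 0; roots r_1 = 2, r_2 = -2


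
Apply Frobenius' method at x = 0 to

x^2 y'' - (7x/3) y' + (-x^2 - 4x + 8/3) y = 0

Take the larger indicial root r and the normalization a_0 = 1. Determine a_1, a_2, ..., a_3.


Write in Frobenius form y'' + (p(x)/x) y' + (q(x)/x^2) y = 0:
  p(x) = -7/3,  q(x) = -x^2 - 4x + 8/3.
Indicial equation: r(r-1) + (-7/3) r + (8/3) = 0 -> roots r_1 = 2, r_2 = 4/3.
Take r = r_1 = 2. Let y(x) = x^r sum_{n>=0} a_n x^n with a_0 = 1.
Substitute y = x^r sum a_n x^n and match x^{r+n}. The recurrence is
  D(n) a_n - 4 a_{n-1} - 1 a_{n-2} = 0,  where D(n) = (r+n)(r+n-1) + (-7/3)(r+n) + (8/3).
  a_n = [4 a_{n-1} + 1 a_{n-2}] / D(n).
Since the indicial polynomial factors as (r - r_1)(r - r_2), D(n) = (r_1 + n - r_1)(r_1 + n - r_2) = n(n + 2/3).
Evaluating step by step (a_0 = 1):
  n = 1: D(1) = 1(1 + 2/3) = 5/3; numerator = 4(1) = 4; a_1 = (4)/(5/3) = 12/5
  n = 2: D(2) = 2(2 + 2/3) = 16/3; numerator = 4(12/5) + 1(1) = 53/5; a_2 = (53/5)/(16/3) = 159/80
  n = 3: D(3) = 3(3 + 2/3) = 11; numerator = 4(159/80) + 1(12/5) = 207/20; a_3 = (207/20)/(11) = 207/220

r = 2; a_0 = 1; a_1 = 12/5; a_2 = 159/80; a_3 = 207/220


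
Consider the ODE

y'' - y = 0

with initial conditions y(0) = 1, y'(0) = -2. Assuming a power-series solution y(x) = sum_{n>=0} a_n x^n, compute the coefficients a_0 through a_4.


Ansatz: y(x) = sum_{n>=0} a_n x^n, so y'(x) = sum_{n>=1} n a_n x^(n-1) and y''(x) = sum_{n>=2} n(n-1) a_n x^(n-2).
Substitute into P(x) y'' + Q(x) y' + R(x) y = 0 with P(x) = 1, Q(x) = 0, R(x) = -1, and match powers of x.
Initial conditions: a_0 = 1, a_1 = -2.
Setting the coefficient of each power of x to zero and solving order by order (substituting the coefficients already found):
  x^0: 2 a_2 - a_0 = 0  ->  2 a_2 = a_0 = 1  ->  a_2 = 1/2
  x^1: 6 a_3 - a_1 = 0  ->  6 a_3 = a_1 = -2  ->  a_3 = -1/3
  x^2: 12 a_4 - a_2 = 0  ->  12 a_4 = a_2 = 1/2  ->  a_4 = 1/24
Truncated series: y(x) = 1 - 2 x + (1/2) x^2 - (1/3) x^3 + (1/24) x^4 + O(x^5).

a_0 = 1; a_1 = -2; a_2 = 1/2; a_3 = -1/3; a_4 = 1/24


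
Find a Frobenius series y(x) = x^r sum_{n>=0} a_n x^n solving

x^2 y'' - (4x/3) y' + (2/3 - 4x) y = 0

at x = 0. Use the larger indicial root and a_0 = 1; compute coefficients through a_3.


Write in Frobenius form y'' + (p(x)/x) y' + (q(x)/x^2) y = 0:
  p(x) = -4/3,  q(x) = 2/3 - 4x.
Indicial equation: r(r-1) + (-4/3) r + (2/3) = 0 -> roots r_1 = 2, r_2 = 1/3.
Take r = r_1 = 2. Let y(x) = x^r sum_{n>=0} a_n x^n with a_0 = 1.
Substitute y = x^r sum a_n x^n and match x^{r+n}. The recurrence is
  D(n) a_n - 4 a_{n-1} = 0,  where D(n) = (r+n)(r+n-1) + (-4/3)(r+n) + (2/3).
  a_n = 4 / D(n) * a_{n-1}.
Since the indicial polynomial factors as (r - r_1)(r - r_2), D(n) = (r_1 + n - r_1)(r_1 + n - r_2) = n(n + 5/3).
Evaluating step by step (a_0 = 1):
  n = 1: D(1) = 1(1 + 5/3) = 8/3; numerator = 4(1) = 4; a_1 = (4)/(8/3) = 3/2
  n = 2: D(2) = 2(2 + 5/3) = 22/3; numerator = 4(3/2) = 6; a_2 = (6)/(22/3) = 9/11
  n = 3: D(3) = 3(3 + 5/3) = 14; numerator = 4(9/11) = 36/11; a_3 = (36/11)/(14) = 18/77

r = 2; a_0 = 1; a_1 = 3/2; a_2 = 9/11; a_3 = 18/77


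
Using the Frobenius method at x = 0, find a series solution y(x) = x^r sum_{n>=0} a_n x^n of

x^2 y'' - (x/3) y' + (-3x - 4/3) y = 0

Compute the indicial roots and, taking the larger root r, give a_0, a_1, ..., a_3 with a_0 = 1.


Write in Frobenius form y'' + (p(x)/x) y' + (q(x)/x^2) y = 0:
  p(x) = -1/3,  q(x) = -3x - 4/3.
Indicial equation: r(r-1) + (-1/3) r + (-4/3) = 0 -> roots r_1 = 2, r_2 = -2/3.
Take r = r_1 = 2. Let y(x) = x^r sum_{n>=0} a_n x^n with a_0 = 1.
Substitute y = x^r sum a_n x^n and match x^{r+n}. The recurrence is
  D(n) a_n - 3 a_{n-1} = 0,  where D(n) = (r+n)(r+n-1) + (-1/3)(r+n) + (-4/3).
  a_n = 3 / D(n) * a_{n-1}.
Since the indicial polynomial factors as (r - r_1)(r - r_2), D(n) = (r_1 + n - r_1)(r_1 + n - r_2) = n(n + 8/3).
Evaluating step by step (a_0 = 1):
  n = 1: D(1) = 1(1 + 8/3) = 11/3; numerator = 3(1) = 3; a_1 = (3)/(11/3) = 9/11
  n = 2: D(2) = 2(2 + 8/3) = 28/3; numerator = 3(9/11) = 27/11; a_2 = (27/11)/(28/3) = 81/308
  n = 3: D(3) = 3(3 + 8/3) = 17; numerator = 3(81/308) = 243/308; a_3 = (243/308)/(17) = 243/5236

r = 2; a_0 = 1; a_1 = 9/11; a_2 = 81/308; a_3 = 243/5236


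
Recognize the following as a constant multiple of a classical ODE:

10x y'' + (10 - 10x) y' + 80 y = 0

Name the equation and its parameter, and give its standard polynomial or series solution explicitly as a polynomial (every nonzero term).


All three coefficients share the factor 10; dividing through by 10 gives  x y'' + (1 - x) y' + 8 y = 0.
This matches the Laguerre equation x y'' + (1 - x) y' + n y = 0 with n = 8; the polynomial solution is L_8(x).
With y = sum_k a_k x^k, matching x^k gives (k+1)k a_{k+1} + (k+1) a_{k+1} - k a_k + n a_k = 0, i.e. (k+1)^2 a_{k+1} = (k - n) a_k = (k - 8) a_k. The right side vanishes at k = 8, so the series terminates at degree 8.
Standard normalization L_n(0) = 1 gives a_0 = 1. Work upward with a_{k+1} = (k - 8) a_k / (k+1)^2:
  a_1 = (0 - 8)(1) / 1^2 = -8/1 = -8
  a_2 = (1 - 8)(-8) / 2^2 = 56/4 = 14
  a_3 = (2 - 8)(14) / 3^2 = -84/9 = -28/3
  a_4 = (3 - 8)(-28/3) / 4^2 = (140/3)/16 = 35/12
  a_5 = (4 - 8)(35/12) / 5^2 = (-35/3)/25 = -7/15
  a_6 = (5 - 8)(-7/15) / 6^2 = (7/5)/36 = 7/180
  a_7 = (6 - 8)(7/180) / 7^2 = (-7/90)/49 = -1/630
  a_8 = (7 - 8)(-1/630) / 8^2 = (1/630)/64 = 1/40320
Hence L_8(x) = x^8/40320 - x^7/630 + 7 x^6/180 - 7 x^5/15 + 35 x^4/12 - 28 x^3/3 + 14 x^2 - 8 x + 1.

L_8(x); series = x^8/40320 - x^7/630 + 7 x^6/180 - 7 x^5/15 + 35 x^4/12 - 28 x^3/3 + 14 x^2 - 8 x + 1


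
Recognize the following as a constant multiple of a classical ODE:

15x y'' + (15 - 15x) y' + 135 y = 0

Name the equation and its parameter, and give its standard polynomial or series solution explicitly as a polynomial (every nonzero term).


All three coefficients share the factor 15; dividing through by 15 gives  x y'' + (1 - x) y' + 9 y = 0.
This matches the Laguerre equation x y'' + (1 - x) y' + n y = 0 with n = 9; the polynomial solution is L_9(x).
With y = sum_k a_k x^k, matching x^k gives (k+1)k a_{k+1} + (k+1) a_{k+1} - k a_k + n a_k = 0, i.e. (k+1)^2 a_{k+1} = (k - n) a_k = (k - 9) a_k. The right side vanishes at k = 9, so the series terminates at degree 9.
Standard normalization L_n(0) = 1 gives a_0 = 1. Work upward with a_{k+1} = (k - 9) a_k / (k+1)^2:
  a_1 = (0 - 9)(1) / 1^2 = -9/1 = -9
  a_2 = (1 - 9)(-9) / 2^2 = 72/4 = 18
  a_3 = (2 - 9)(18) / 3^2 = -126/9 = -14
  a_4 = (3 - 9)(-14) / 4^2 = 84/16 = 21/4
  a_5 = (4 - 9)(21/4) / 5^2 = (-105/4)/25 = -21/20
  a_6 = (5 - 9)(-21/20) / 6^2 = (21/5)/36 = 7/60
  a_7 = (6 - 9)(7/60) / 7^2 = (-7/20)/49 = -1/140
  a_8 = (7 - 9)(-1/140) / 8^2 = (1/70)/64 = 1/4480
  a_9 = (8 - 9)(1/4480) / 9^2 = (-1/4480)/81 = -1/362880
Hence L_9(x) = -x^9/362880 + x^8/4480 - x^7/140 + 7 x^6/60 - 21 x^5/20 + 21 x^4/4 - 14 x^3 + 18 x^2 - 9 x + 1.

L_9(x); series = -x^9/362880 + x^8/4480 - x^7/140 + 7 x^6/60 - 21 x^5/20 + 21 x^4/4 - 14 x^3 + 18 x^2 - 9 x + 1


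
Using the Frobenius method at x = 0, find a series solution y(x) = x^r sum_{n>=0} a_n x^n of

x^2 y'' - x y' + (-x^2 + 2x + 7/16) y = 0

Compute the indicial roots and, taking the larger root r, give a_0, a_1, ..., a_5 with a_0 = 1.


Write in Frobenius form y'' + (p(x)/x) y' + (q(x)/x^2) y = 0:
  p(x) = -1,  q(x) = -x^2 + 2x + 7/16.
Indicial equation: r(r-1) + (-1) r + (7/16) = 0 -> roots r_1 = 7/4, r_2 = 1/4.
Take r = r_1 = 7/4. Let y(x) = x^r sum_{n>=0} a_n x^n with a_0 = 1.
Substitute y = x^r sum a_n x^n and match x^{r+n}. The recurrence is
  D(n) a_n + 2 a_{n-1} - 1 a_{n-2} = 0,  where D(n) = (r+n)(r+n-1) + (-1)(r+n) + (7/16).
  a_n = [-2 a_{n-1} + 1 a_{n-2}] / D(n).
Since the indicial polynomial factors as (r - r_1)(r - r_2), D(n) = (r_1 + n - r_1)(r_1 + n - r_2) = n(n + 3/2).
Evaluating step by step (a_0 = 1):
  n = 1: D(1) = 1(1 + 3/2) = 5/2; numerator = -2(1) = -2; a_1 = (-2)/(5/2) = -4/5
  n = 2: D(2) = 2(2 + 3/2) = 7; numerator = -2(-4/5) + 1(1) = 13/5; a_2 = (13/5)/(7) = 13/35
  n = 3: D(3) = 3(3 + 3/2) = 27/2; numerator = -2(13/35) + 1(-4/5) = -54/35; a_3 = (-54/35)/(27/2) = -4/35
  n = 4: D(4) = 4(4 + 3/2) = 22; numerator = -2(-4/35) + 1(13/35) = 3/5; a_4 = (3/5)/(22) = 3/110
  n = 5: D(5) = 5(5 + 3/2) = 65/2; numerator = -2(3/110) + 1(-4/35) = -13/77; a_5 = (-13/77)/(65/2) = -2/385

r = 7/4; a_0 = 1; a_1 = -4/5; a_2 = 13/35; a_3 = -4/35; a_4 = 3/110; a_5 = -2/385


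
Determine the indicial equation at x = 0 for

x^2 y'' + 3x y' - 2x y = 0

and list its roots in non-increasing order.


Divide by x^2 to reach normal form y'' + P_1(x) y' + P_2(x) y = 0 with P_1(x) = 3/x and P_2(x) = -2/x.
x = 0 is a singular point because the y'-coefficient 3/x has a pole at x = 0 and the y-coefficient -2/x has a pole at x = 0.
It is a regular singular point because x P_1(x) = p(x) = 3 and x^2 P_2(x) = q(x) = -2x are polynomials, hence analytic at x = 0.
p(0) = 3,  q(0) = 0.
Indicial equation: r(r-1) + p(0) r + q(0) = 0, i.e. r^2 + (p(0) - 1) r + q(0) = 0, i.e. r^2 + 2 r = 0.
Discriminant: (2)^2 - 4(0) = 4, so r = (-2 ± 2)/2.
Solving: r_1 = 0, r_2 = -2.

indicial: r^2 + 2 r = 0; roots r_1 = 0, r_2 = -2


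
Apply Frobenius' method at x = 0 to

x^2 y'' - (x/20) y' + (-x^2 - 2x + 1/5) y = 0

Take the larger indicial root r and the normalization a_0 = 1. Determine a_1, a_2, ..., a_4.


Write in Frobenius form y'' + (p(x)/x) y' + (q(x)/x^2) y = 0:
  p(x) = -1/20,  q(x) = -x^2 - 2x + 1/5.
Indicial equation: r(r-1) + (-1/20) r + (1/5) = 0 -> roots r_1 = 4/5, r_2 = 1/4.
Take r = r_1 = 4/5. Let y(x) = x^r sum_{n>=0} a_n x^n with a_0 = 1.
Substitute y = x^r sum a_n x^n and match x^{r+n}. The recurrence is
  D(n) a_n - 2 a_{n-1} - 1 a_{n-2} = 0,  where D(n) = (r+n)(r+n-1) + (-1/20)(r+n) + (1/5).
  a_n = [2 a_{n-1} + 1 a_{n-2}] / D(n).
Since the indicial polynomial factors as (r - r_1)(r - r_2), D(n) = (r_1 + n - r_1)(r_1 + n - r_2) = n(n + 11/20).
Evaluating step by step (a_0 = 1):
  n = 1: D(1) = 1(1 + 11/20) = 31/20; numerator = 2(1) = 2; a_1 = (2)/(31/20) = 40/31
  n = 2: D(2) = 2(2 + 11/20) = 51/10; numerator = 2(40/31) + 1(1) = 111/31; a_2 = (111/31)/(51/10) = 370/527
  n = 3: D(3) = 3(3 + 11/20) = 213/20; numerator = 2(370/527) + 1(40/31) = 1420/527; a_3 = (1420/527)/(213/20) = 400/1581
  n = 4: D(4) = 4(4 + 11/20) = 91/5; numerator = 2(400/1581) + 1(370/527) = 1910/1581; a_4 = (1910/1581)/(91/5) = 9550/143871

r = 4/5; a_0 = 1; a_1 = 40/31; a_2 = 370/527; a_3 = 400/1581; a_4 = 9550/143871


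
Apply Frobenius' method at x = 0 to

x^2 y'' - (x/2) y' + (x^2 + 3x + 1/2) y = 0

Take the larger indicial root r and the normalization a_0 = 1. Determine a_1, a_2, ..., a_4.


Write in Frobenius form y'' + (p(x)/x) y' + (q(x)/x^2) y = 0:
  p(x) = -1/2,  q(x) = x^2 + 3x + 1/2.
Indicial equation: r(r-1) + (-1/2) r + (1/2) = 0 -> roots r_1 = 1, r_2 = 1/2.
Take r = r_1 = 1. Let y(x) = x^r sum_{n>=0} a_n x^n with a_0 = 1.
Substitute y = x^r sum a_n x^n and match x^{r+n}. The recurrence is
  D(n) a_n + 3 a_{n-1} + 1 a_{n-2} = 0,  where D(n) = (r+n)(r+n-1) + (-1/2)(r+n) + (1/2).
  a_n = [-3 a_{n-1} - 1 a_{n-2}] / D(n).
Since the indicial polynomial factors as (r - r_1)(r - r_2), D(n) = (r_1 + n - r_1)(r_1 + n - r_2) = n(n + 1/2).
Evaluating step by step (a_0 = 1):
  n = 1: D(1) = 1(1 + 1/2) = 3/2; numerator = -3(1) = -3; a_1 = (-3)/(3/2) = -2
  n = 2: D(2) = 2(2 + 1/2) = 5; numerator = -3(-2) - 1(1) = 5; a_2 = (5)/(5) = 1
  n = 3: D(3) = 3(3 + 1/2) = 21/2; numerator = -3(1) - 1(-2) = -1; a_3 = (-1)/(21/2) = -2/21
  n = 4: D(4) = 4(4 + 1/2) = 18; numerator = -3(-2/21) - 1(1) = -5/7; a_4 = (-5/7)/(18) = -5/126

r = 1; a_0 = 1; a_1 = -2; a_2 = 1; a_3 = -2/21; a_4 = -5/126


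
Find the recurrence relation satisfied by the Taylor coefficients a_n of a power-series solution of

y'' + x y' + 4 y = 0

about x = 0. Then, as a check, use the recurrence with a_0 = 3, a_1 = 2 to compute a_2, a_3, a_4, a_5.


Substitute y = sum_n a_n x^n.
y''(x) has coefficient (n+2)(n+1) a_{n+2} at x^n;
x y'(x) has coefficient n a_n at x^n (shift);
4 y(x) has coefficient 4 a_n at x^n.
Matching x^n: (n+2)(n+1) a_{n+2} + (n + 4) a_n = 0.
Thus a_{n+2} = (-n - 4) / ((n+1)(n+2)) * a_n.

Check with a_0 = 3, a_1 = 2 (apply the recurrence for n = 0, 1, 2, 3): a_0 = 3, a_1 = 2, a_2 = -6, a_3 = -5/3, a_4 = 3, a_5 = 7/12.

a_(n+2) = (-n - 4) / ((n+1)(n+2)) * a_n; check: a_0 = 3, a_1 = 2, a_2 = -6, a_3 = -5/3, a_4 = 3, a_5 = 7/12


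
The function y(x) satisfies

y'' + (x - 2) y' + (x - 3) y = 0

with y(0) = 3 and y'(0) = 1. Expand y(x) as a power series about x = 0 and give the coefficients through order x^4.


Ansatz: y(x) = sum_{n>=0} a_n x^n, so y'(x) = sum_{n>=1} n a_n x^(n-1) and y''(x) = sum_{n>=2} n(n-1) a_n x^(n-2).
Substitute into P(x) y'' + Q(x) y' + R(x) y = 0 with P(x) = 1, Q(x) = x - 2, R(x) = x - 3, and match powers of x.
Initial conditions: a_0 = 3, a_1 = 1.
Setting the coefficient of each power of x to zero and solving order by order (substituting the coefficients already found):
  x^0: 2 a_2 - 2 a_1 - 3 a_0 = 0  ->  2 a_2 = 2 a_1 + 3 a_0 = 11  ->  a_2 = 11/2
  x^1: 6 a_3 - 4 a_2 - 2 a_1 + a_0 = 0  ->  6 a_3 = 4 a_2 + 2 a_1 - a_0 = 21  ->  a_3 = 7/2
  x^2: 12 a_4 - 6 a_3 - a_2 + a_1 = 0  ->  12 a_4 = 6 a_3 + a_2 - a_1 = 51/2  ->  a_4 = 17/8
Truncated series: y(x) = 3 + x + (11/2) x^2 + (7/2) x^3 + (17/8) x^4 + O(x^5).

a_0 = 3; a_1 = 1; a_2 = 11/2; a_3 = 7/2; a_4 = 17/8


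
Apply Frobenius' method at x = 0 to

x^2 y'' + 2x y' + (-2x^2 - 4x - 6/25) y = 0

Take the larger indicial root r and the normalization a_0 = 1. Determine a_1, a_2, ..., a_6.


Write in Frobenius form y'' + (p(x)/x) y' + (q(x)/x^2) y = 0:
  p(x) = 2,  q(x) = -2x^2 - 4x - 6/25.
Indicial equation: r(r-1) + (2) r + (-6/25) = 0 -> roots r_1 = 1/5, r_2 = -6/5.
Take r = r_1 = 1/5. Let y(x) = x^r sum_{n>=0} a_n x^n with a_0 = 1.
Substitute y = x^r sum a_n x^n and match x^{r+n}. The recurrence is
  D(n) a_n - 4 a_{n-1} - 2 a_{n-2} = 0,  where D(n) = (r+n)(r+n-1) + (2)(r+n) + (-6/25).
  a_n = [4 a_{n-1} + 2 a_{n-2}] / D(n).
Since the indicial polynomial factors as (r - r_1)(r - r_2), D(n) = (r_1 + n - r_1)(r_1 + n - r_2) = n(n + 7/5).
Evaluating step by step (a_0 = 1):
  n = 1: D(1) = 1(1 + 7/5) = 12/5; numerator = 4(1) = 4; a_1 = (4)/(12/5) = 5/3
  n = 2: D(2) = 2(2 + 7/5) = 34/5; numerator = 4(5/3) + 2(1) = 26/3; a_2 = (26/3)/(34/5) = 65/51
  n = 3: D(3) = 3(3 + 7/5) = 66/5; numerator = 4(65/51) + 2(5/3) = 430/51; a_3 = (430/51)/(66/5) = 1075/1683
  n = 4: D(4) = 4(4 + 7/5) = 108/5; numerator = 4(1075/1683) + 2(65/51) = 8590/1683; a_4 = (8590/1683)/(108/5) = 21475/90882
  n = 5: D(5) = 5(5 + 7/5) = 32; numerator = 4(21475/90882) + 2(1075/1683) = 101000/45441; a_5 = (101000/45441)/(32) = 12625/181764
  n = 6: D(6) = 6(6 + 7/5) = 222/5; numerator = 4(12625/181764) + 2(21475/90882) = 3100/4131; a_6 = (3100/4131)/(222/5) = 7750/458541

r = 1/5; a_0 = 1; a_1 = 5/3; a_2 = 65/51; a_3 = 1075/1683; a_4 = 21475/90882; a_5 = 12625/181764; a_6 = 7750/458541


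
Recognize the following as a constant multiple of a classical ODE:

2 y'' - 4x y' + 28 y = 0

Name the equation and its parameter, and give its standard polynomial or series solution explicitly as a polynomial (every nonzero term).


All three coefficients share the factor 2; dividing through by 2 gives  y'' - 2x y' + 14 y = 0.
This matches the Hermite equation y'' - 2x y' + 2n y = 0 with 2n = 14, so n = 7; the polynomial solution is H_7(x).
With y = sum_k a_k x^k, matching x^k gives (k+2)(k+1) a_{k+2} = 2(k - n) a_k = 2(k - 7) a_k. The right side vanishes at k = 7, so the series with the parity of 7 terminates at degree 7.
Standard normalization: leading coefficient of H_n is 2^n, so a_7 = 2^7 = 128. Work downward with a_k = (k+1)(k+2) a_{k+2} / (2(k - n)):
  a_5 = (6)(7)(128) / (2(5 - 7)) = 5376/(-4) = -1344
  a_3 = (4)(5)(-1344) / (2(3 - 7)) = -26880/(-8) = 3360
  a_1 = (2)(3)(3360) / (2(1 - 7)) = 20160/(-12) = -1680
Hence H_7(x) = 128 x^7 - 1344 x^5 + 3360 x^3 - 1680 x.

H_7(x); series = 128 x^7 - 1344 x^5 + 3360 x^3 - 1680 x


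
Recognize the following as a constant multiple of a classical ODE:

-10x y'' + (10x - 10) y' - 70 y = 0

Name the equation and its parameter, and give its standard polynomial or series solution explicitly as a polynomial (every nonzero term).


All three coefficients share the factor -10; dividing through by -10 gives  x y'' + (1 - x) y' + 7 y = 0.
This matches the Laguerre equation x y'' + (1 - x) y' + n y = 0 with n = 7; the polynomial solution is L_7(x).
With y = sum_k a_k x^k, matching x^k gives (k+1)k a_{k+1} + (k+1) a_{k+1} - k a_k + n a_k = 0, i.e. (k+1)^2 a_{k+1} = (k - n) a_k = (k - 7) a_k. The right side vanishes at k = 7, so the series terminates at degree 7.
Standard normalization L_n(0) = 1 gives a_0 = 1. Work upward with a_{k+1} = (k - 7) a_k / (k+1)^2:
  a_1 = (0 - 7)(1) / 1^2 = -7/1 = -7
  a_2 = (1 - 7)(-7) / 2^2 = 42/4 = 21/2
  a_3 = (2 - 7)(21/2) / 3^2 = (-105/2)/9 = -35/6
  a_4 = (3 - 7)(-35/6) / 4^2 = (70/3)/16 = 35/24
  a_5 = (4 - 7)(35/24) / 5^2 = (-35/8)/25 = -7/40
  a_6 = (5 - 7)(-7/40) / 6^2 = (7/20)/36 = 7/720
  a_7 = (6 - 7)(7/720) / 7^2 = (-7/720)/49 = -1/5040
Hence L_7(x) = -x^7/5040 + 7 x^6/720 - 7 x^5/40 + 35 x^4/24 - 35 x^3/6 + 21 x^2/2 - 7 x + 1.

L_7(x); series = -x^7/5040 + 7 x^6/720 - 7 x^5/40 + 35 x^4/24 - 35 x^3/6 + 21 x^2/2 - 7 x + 1


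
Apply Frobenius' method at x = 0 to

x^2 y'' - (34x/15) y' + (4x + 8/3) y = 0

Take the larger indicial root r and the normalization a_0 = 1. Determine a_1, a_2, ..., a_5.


Write in Frobenius form y'' + (p(x)/x) y' + (q(x)/x^2) y = 0:
  p(x) = -34/15,  q(x) = 4x + 8/3.
Indicial equation: r(r-1) + (-34/15) r + (8/3) = 0 -> roots r_1 = 5/3, r_2 = 8/5.
Take r = r_1 = 5/3. Let y(x) = x^r sum_{n>=0} a_n x^n with a_0 = 1.
Substitute y = x^r sum a_n x^n and match x^{r+n}. The recurrence is
  D(n) a_n + 4 a_{n-1} = 0,  where D(n) = (r+n)(r+n-1) + (-34/15)(r+n) + (8/3).
  a_n = -4 / D(n) * a_{n-1}.
Since the indicial polynomial factors as (r - r_1)(r - r_2), D(n) = (r_1 + n - r_1)(r_1 + n - r_2) = n(n + 1/15).
Evaluating step by step (a_0 = 1):
  n = 1: D(1) = 1(1 + 1/15) = 16/15; numerator = -4(1) = -4; a_1 = (-4)/(16/15) = -15/4
  n = 2: D(2) = 2(2 + 1/15) = 62/15; numerator = -4(-15/4) = 15; a_2 = (15)/(62/15) = 225/62
  n = 3: D(3) = 3(3 + 1/15) = 46/5; numerator = -4(225/62) = -450/31; a_3 = (-450/31)/(46/5) = -1125/713
  n = 4: D(4) = 4(4 + 1/15) = 244/15; numerator = -4(-1125/713) = 4500/713; a_4 = (4500/713)/(244/15) = 16875/43493
  n = 5: D(5) = 5(5 + 1/15) = 76/3; numerator = -4(16875/43493) = -67500/43493; a_5 = (-67500/43493)/(76/3) = -50625/826367

r = 5/3; a_0 = 1; a_1 = -15/4; a_2 = 225/62; a_3 = -1125/713; a_4 = 16875/43493; a_5 = -50625/826367


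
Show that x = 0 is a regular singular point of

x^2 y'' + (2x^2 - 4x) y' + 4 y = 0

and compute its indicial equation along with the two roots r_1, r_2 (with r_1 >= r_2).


Divide by x^2 to reach normal form y'' + P_1(x) y' + P_2(x) y = 0 with P_1(x) = 2 - 4/x and P_2(x) = 4/x^2.
x = 0 is a singular point because the y'-coefficient 2 - 4/x has a pole at x = 0 and the y-coefficient 4/x^2 has a pole at x = 0.
It is a regular singular point because x P_1(x) = p(x) = 2x - 4 and x^2 P_2(x) = q(x) = 4 are polynomials, hence analytic at x = 0.
p(0) = -4,  q(0) = 4.
Indicial equation: r(r-1) + p(0) r + q(0) = 0, i.e. r^2 + (p(0) - 1) r + q(0) = 0, i.e. r^2 - 5 r + 4 = 0.
Discriminant: (-5)^2 - 4(4) = 9, so r = (5 ± 3)/2.
Solving: r_1 = 4, r_2 = 1.

indicial: r^2 - 5 r + 4 = 0; roots r_1 = 4, r_2 = 1


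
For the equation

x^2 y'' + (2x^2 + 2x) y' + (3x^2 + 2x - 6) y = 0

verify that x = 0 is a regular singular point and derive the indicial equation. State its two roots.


Divide by x^2 to reach normal form y'' + P_1(x) y' + P_2(x) y = 0 with P_1(x) = 2 + 2/x and P_2(x) = 3 + 2/x - 6/x^2.
x = 0 is a singular point because the y'-coefficient 2 + 2/x has a pole at x = 0 and the y-coefficient 3 + 2/x - 6/x^2 has a pole at x = 0.
It is a regular singular point because x P_1(x) = p(x) = 2x + 2 and x^2 P_2(x) = q(x) = 3x^2 + 2x - 6 are polynomials, hence analytic at x = 0.
p(0) = 2,  q(0) = -6.
Indicial equation: r(r-1) + p(0) r + q(0) = 0, i.e. r^2 + (p(0) - 1) r + q(0) = 0, i.e. r^2 + 1 r - 6 = 0.
Discriminant: (1)^2 - 4(-6) = 25, so r = (-1 ± 5)/2.
Solving: r_1 = 2, r_2 = -3.

indicial: r^2 + 1 r - 6 = 0; roots r_1 = 2, r_2 = -3


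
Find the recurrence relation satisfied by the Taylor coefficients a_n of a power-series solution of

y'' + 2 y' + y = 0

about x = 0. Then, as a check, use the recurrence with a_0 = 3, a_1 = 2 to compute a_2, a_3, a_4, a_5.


Substitute y = sum_n a_n x^n.
y''(x) has coefficient (n+2)(n+1) a_{n+2} at x^n;
2 y'(x) has coefficient 2 (n+1) a_{n+1} at x^n;
y(x) has coefficient 1 a_n at x^n.
Matching x^n: (n+2)(n+1) a_{n+2} + 2 (n+1) a_{n+1} + 1 a_n = 0.
Thus a_{n+2} = [-2 (n+1) a_{n+1} - 1 a_n] / ((n+1)(n+2)).

Check with a_0 = 3, a_1 = 2 (apply the recurrence for n = 0, 1, 2, 3): a_0 = 3, a_1 = 2, a_2 = -7/2, a_3 = 2, a_4 = -17/24, a_5 = 11/60.

a_(n+2) = [-2 (n+1) a_(n+1) - 1 a_n] / ((n+1)(n+2)); check: a_0 = 3, a_1 = 2, a_2 = -7/2, a_3 = 2, a_4 = -17/24, a_5 = 11/60


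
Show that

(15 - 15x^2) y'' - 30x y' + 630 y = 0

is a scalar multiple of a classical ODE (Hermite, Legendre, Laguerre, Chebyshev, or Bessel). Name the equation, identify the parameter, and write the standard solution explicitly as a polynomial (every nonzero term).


All three coefficients share the factor 15; dividing through by 15 gives  (1 - x^2) y'' - 2x y' + 42 y = 0.
This matches the Legendre equation (1 - x^2) y'' - 2x y' + n(n+1) y = 0 (note the -2x y' term) with n(n+1) = 42, so n = 6; the polynomial solution is P_6(x).
With y = sum_k a_k x^k, matching x^k gives (k+2)(k+1) a_{k+2} = [k(k+1) - n(n+1)] a_k = (k - 6)(k + 7) a_k. The right side vanishes at k = 6, so the series with the parity of 6 terminates at degree 6.
Standard normalization (P_n(1) = 1): leading coefficient (2n)!/(2^n (n!)^2) = 479001600/(64*518400) = 231/16, so a_6 = 231/16. Work downward with a_k = (k+1)(k+2) a_{k+2} / ((k - 6)(k + 7)):
  a_4 = (5)(6)(231/16) / ((4 - 6)(4 + 7)) = (3465/8)/(-22) = -315/16
  a_2 = (3)(4)(-315/16) / ((2 - 6)(2 + 7)) = (-945/4)/(-36) = 105/16
  a_0 = (1)(2)(105/16) / ((0 - 6)(0 + 7)) = (105/8)/(-42) = -5/16
Hence P_6(x) = 231 x^6/16 - 315 x^4/16 + 105 x^2/16 - 5/16.

P_6(x); series = 231 x^6/16 - 315 x^4/16 + 105 x^2/16 - 5/16


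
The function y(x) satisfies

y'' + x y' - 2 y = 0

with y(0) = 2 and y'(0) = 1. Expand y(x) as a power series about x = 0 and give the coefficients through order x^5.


Ansatz: y(x) = sum_{n>=0} a_n x^n, so y'(x) = sum_{n>=1} n a_n x^(n-1) and y''(x) = sum_{n>=2} n(n-1) a_n x^(n-2).
Substitute into P(x) y'' + Q(x) y' + R(x) y = 0 with P(x) = 1, Q(x) = x, R(x) = -2, and match powers of x.
Initial conditions: a_0 = 2, a_1 = 1.
Setting the coefficient of each power of x to zero and solving order by order (substituting the coefficients already found):
  x^0: 2 a_2 - 2 a_0 = 0  ->  2 a_2 = 2 a_0 = 4  ->  a_2 = 2
  x^1: 6 a_3 - a_1 = 0  ->  6 a_3 = a_1 = 1  ->  a_3 = 1/6
  x^2: 12 a_4 = 0  ->  a_4 = 0
  x^3: 20 a_5 + a_3 = 0  ->  20 a_5 = -a_3 = -1/6  ->  a_5 = -1/120
Truncated series: y(x) = 2 + x + 2 x^2 + (1/6) x^3 - (1/120) x^5 + O(x^6).

a_0 = 2; a_1 = 1; a_2 = 2; a_3 = 1/6; a_4 = 0; a_5 = -1/120


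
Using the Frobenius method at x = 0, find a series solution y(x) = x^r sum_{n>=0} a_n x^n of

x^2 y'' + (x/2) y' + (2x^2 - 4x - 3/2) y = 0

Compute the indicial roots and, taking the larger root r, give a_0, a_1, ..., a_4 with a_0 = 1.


Write in Frobenius form y'' + (p(x)/x) y' + (q(x)/x^2) y = 0:
  p(x) = 1/2,  q(x) = 2x^2 - 4x - 3/2.
Indicial equation: r(r-1) + (1/2) r + (-3/2) = 0 -> roots r_1 = 3/2, r_2 = -1.
Take r = r_1 = 3/2. Let y(x) = x^r sum_{n>=0} a_n x^n with a_0 = 1.
Substitute y = x^r sum a_n x^n and match x^{r+n}. The recurrence is
  D(n) a_n - 4 a_{n-1} + 2 a_{n-2} = 0,  where D(n) = (r+n)(r+n-1) + (1/2)(r+n) + (-3/2).
  a_n = [4 a_{n-1} - 2 a_{n-2}] / D(n).
Since the indicial polynomial factors as (r - r_1)(r - r_2), D(n) = (r_1 + n - r_1)(r_1 + n - r_2) = n(n + 5/2).
Evaluating step by step (a_0 = 1):
  n = 1: D(1) = 1(1 + 5/2) = 7/2; numerator = 4(1) = 4; a_1 = (4)/(7/2) = 8/7
  n = 2: D(2) = 2(2 + 5/2) = 9; numerator = 4(8/7) - 2(1) = 18/7; a_2 = (18/7)/(9) = 2/7
  n = 3: D(3) = 3(3 + 5/2) = 33/2; numerator = 4(2/7) - 2(8/7) = -8/7; a_3 = (-8/7)/(33/2) = -16/231
  n = 4: D(4) = 4(4 + 5/2) = 26; numerator = 4(-16/231) - 2(2/7) = -28/33; a_4 = (-28/33)/(26) = -14/429

r = 3/2; a_0 = 1; a_1 = 8/7; a_2 = 2/7; a_3 = -16/231; a_4 = -14/429


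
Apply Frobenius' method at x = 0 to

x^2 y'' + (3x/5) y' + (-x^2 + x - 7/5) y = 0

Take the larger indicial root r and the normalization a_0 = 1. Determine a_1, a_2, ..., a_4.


Write in Frobenius form y'' + (p(x)/x) y' + (q(x)/x^2) y = 0:
  p(x) = 3/5,  q(x) = -x^2 + x - 7/5.
Indicial equation: r(r-1) + (3/5) r + (-7/5) = 0 -> roots r_1 = 7/5, r_2 = -1.
Take r = r_1 = 7/5. Let y(x) = x^r sum_{n>=0} a_n x^n with a_0 = 1.
Substitute y = x^r sum a_n x^n and match x^{r+n}. The recurrence is
  D(n) a_n + 1 a_{n-1} - 1 a_{n-2} = 0,  where D(n) = (r+n)(r+n-1) + (3/5)(r+n) + (-7/5).
  a_n = [-1 a_{n-1} + 1 a_{n-2}] / D(n).
Since the indicial polynomial factors as (r - r_1)(r - r_2), D(n) = (r_1 + n - r_1)(r_1 + n - r_2) = n(n + 12/5).
Evaluating step by step (a_0 = 1):
  n = 1: D(1) = 1(1 + 12/5) = 17/5; numerator = -1(1) = -1; a_1 = (-1)/(17/5) = -5/17
  n = 2: D(2) = 2(2 + 12/5) = 44/5; numerator = -1(-5/17) + 1(1) = 22/17; a_2 = (22/17)/(44/5) = 5/34
  n = 3: D(3) = 3(3 + 12/5) = 81/5; numerator = -1(5/34) + 1(-5/17) = -15/34; a_3 = (-15/34)/(81/5) = -25/918
  n = 4: D(4) = 4(4 + 12/5) = 128/5; numerator = -1(-25/918) + 1(5/34) = 80/459; a_4 = (80/459)/(128/5) = 25/3672

r = 7/5; a_0 = 1; a_1 = -5/17; a_2 = 5/34; a_3 = -25/918; a_4 = 25/3672


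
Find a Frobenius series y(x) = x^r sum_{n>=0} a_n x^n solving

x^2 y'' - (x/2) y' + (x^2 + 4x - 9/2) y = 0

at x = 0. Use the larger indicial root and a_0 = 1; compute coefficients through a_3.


Write in Frobenius form y'' + (p(x)/x) y' + (q(x)/x^2) y = 0:
  p(x) = -1/2,  q(x) = x^2 + 4x - 9/2.
Indicial equation: r(r-1) + (-1/2) r + (-9/2) = 0 -> roots r_1 = 3, r_2 = -3/2.
Take r = r_1 = 3. Let y(x) = x^r sum_{n>=0} a_n x^n with a_0 = 1.
Substitute y = x^r sum a_n x^n and match x^{r+n}. The recurrence is
  D(n) a_n + 4 a_{n-1} + 1 a_{n-2} = 0,  where D(n) = (r+n)(r+n-1) + (-1/2)(r+n) + (-9/2).
  a_n = [-4 a_{n-1} - 1 a_{n-2}] / D(n).
Since the indicial polynomial factors as (r - r_1)(r - r_2), D(n) = (r_1 + n - r_1)(r_1 + n - r_2) = n(n + 9/2).
Evaluating step by step (a_0 = 1):
  n = 1: D(1) = 1(1 + 9/2) = 11/2; numerator = -4(1) = -4; a_1 = (-4)/(11/2) = -8/11
  n = 2: D(2) = 2(2 + 9/2) = 13; numerator = -4(-8/11) - 1(1) = 21/11; a_2 = (21/11)/(13) = 21/143
  n = 3: D(3) = 3(3 + 9/2) = 45/2; numerator = -4(21/143) - 1(-8/11) = 20/143; a_3 = (20/143)/(45/2) = 8/1287

r = 3; a_0 = 1; a_1 = -8/11; a_2 = 21/143; a_3 = 8/1287


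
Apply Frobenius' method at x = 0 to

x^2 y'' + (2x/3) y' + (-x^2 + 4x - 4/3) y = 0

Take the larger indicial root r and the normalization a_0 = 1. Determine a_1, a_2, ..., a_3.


Write in Frobenius form y'' + (p(x)/x) y' + (q(x)/x^2) y = 0:
  p(x) = 2/3,  q(x) = -x^2 + 4x - 4/3.
Indicial equation: r(r-1) + (2/3) r + (-4/3) = 0 -> roots r_1 = 4/3, r_2 = -1.
Take r = r_1 = 4/3. Let y(x) = x^r sum_{n>=0} a_n x^n with a_0 = 1.
Substitute y = x^r sum a_n x^n and match x^{r+n}. The recurrence is
  D(n) a_n + 4 a_{n-1} - 1 a_{n-2} = 0,  where D(n) = (r+n)(r+n-1) + (2/3)(r+n) + (-4/3).
  a_n = [-4 a_{n-1} + 1 a_{n-2}] / D(n).
Since the indicial polynomial factors as (r - r_1)(r - r_2), D(n) = (r_1 + n - r_1)(r_1 + n - r_2) = n(n + 7/3).
Evaluating step by step (a_0 = 1):
  n = 1: D(1) = 1(1 + 7/3) = 10/3; numerator = -4(1) = -4; a_1 = (-4)/(10/3) = -6/5
  n = 2: D(2) = 2(2 + 7/3) = 26/3; numerator = -4(-6/5) + 1(1) = 29/5; a_2 = (29/5)/(26/3) = 87/130
  n = 3: D(3) = 3(3 + 7/3) = 16; numerator = -4(87/130) + 1(-6/5) = -252/65; a_3 = (-252/65)/(16) = -63/260

r = 4/3; a_0 = 1; a_1 = -6/5; a_2 = 87/130; a_3 = -63/260


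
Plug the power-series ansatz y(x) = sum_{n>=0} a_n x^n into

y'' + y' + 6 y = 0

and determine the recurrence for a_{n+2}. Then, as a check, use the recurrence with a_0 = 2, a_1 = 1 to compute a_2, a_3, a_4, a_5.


Substitute y = sum_n a_n x^n.
y''(x) has coefficient (n+2)(n+1) a_{n+2} at x^n;
y'(x) has coefficient (n+1) a_{n+1} at x^n;
6 y(x) has coefficient 6 a_n at x^n.
Matching x^n: (n+2)(n+1) a_{n+2} + (n+1) a_{n+1} + 6 a_n = 0.
Thus a_{n+2} = [-(n+1) a_{n+1} - 6 a_n] / ((n+1)(n+2)).

Check with a_0 = 2, a_1 = 1 (apply the recurrence for n = 0, 1, 2, 3): a_0 = 2, a_1 = 1, a_2 = -13/2, a_3 = 7/6, a_4 = 71/24, a_5 = -113/120.

a_(n+2) = [-(n+1) a_(n+1) - 6 a_n] / ((n+1)(n+2)); check: a_0 = 2, a_1 = 1, a_2 = -13/2, a_3 = 7/6, a_4 = 71/24, a_5 = -113/120


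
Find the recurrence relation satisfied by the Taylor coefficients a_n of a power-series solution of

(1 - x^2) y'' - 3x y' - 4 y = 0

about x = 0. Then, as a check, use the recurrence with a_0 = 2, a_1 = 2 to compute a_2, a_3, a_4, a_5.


Substitute y = sum_n a_n x^n.
(1 - 1 x^2) y'' contributes (n+2)(n+1) a_{n+2} - n(n-1) a_n at x^n.
-3 x y'(x) contributes -3 n a_n at x^n.
-4 y(x) contributes -4 a_n at x^n.
Matching x^n: (n+2)(n+1) a_{n+2} + (-n(n-1) - 3 n - 4) a_n = 0.
Thus a_{n+2} = (n(n-1) + 3 n + 4) / ((n+1)(n+2)) * a_n.

Check with a_0 = 2, a_1 = 2 (apply the recurrence for n = 0, 1, 2, 3): a_0 = 2, a_1 = 2, a_2 = 4, a_3 = 7/3, a_4 = 4, a_5 = 133/60.

a_(n+2) = (n(n-1) + 3 n + 4) / ((n+1)(n+2)) * a_n; check: a_0 = 2, a_1 = 2, a_2 = 4, a_3 = 7/3, a_4 = 4, a_5 = 133/60


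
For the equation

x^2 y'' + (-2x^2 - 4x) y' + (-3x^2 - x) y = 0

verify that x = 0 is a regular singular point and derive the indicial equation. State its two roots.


Divide by x^2 to reach normal form y'' + P_1(x) y' + P_2(x) y = 0 with P_1(x) = -2 - 4/x and P_2(x) = -3 - 1/x.
x = 0 is a singular point because the y'-coefficient -2 - 4/x has a pole at x = 0 and the y-coefficient -3 - 1/x has a pole at x = 0.
It is a regular singular point because x P_1(x) = p(x) = -2x - 4 and x^2 P_2(x) = q(x) = -3x^2 - x are polynomials, hence analytic at x = 0.
p(0) = -4,  q(0) = 0.
Indicial equation: r(r-1) + p(0) r + q(0) = 0, i.e. r^2 + (p(0) - 1) r + q(0) = 0, i.e. r^2 - 5 r = 0.
Discriminant: (-5)^2 - 4(0) = 25, so r = (5 ± 5)/2.
Solving: r_1 = 5, r_2 = 0.

indicial: r^2 - 5 r = 0; roots r_1 = 5, r_2 = 0


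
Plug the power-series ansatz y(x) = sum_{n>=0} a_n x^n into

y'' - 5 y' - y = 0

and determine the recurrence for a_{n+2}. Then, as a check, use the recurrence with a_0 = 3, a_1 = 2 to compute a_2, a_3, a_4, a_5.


Substitute y = sum_n a_n x^n.
y''(x) has coefficient (n+2)(n+1) a_{n+2} at x^n;
-5 y'(x) has coefficient -5 (n+1) a_{n+1} at x^n;
-y(x) has coefficient -1 a_n at x^n.
Matching x^n: (n+2)(n+1) a_{n+2} - 5 (n+1) a_{n+1} - 1 a_n = 0.
Thus a_{n+2} = [5 (n+1) a_{n+1} + 1 a_n] / ((n+1)(n+2)).

Check with a_0 = 3, a_1 = 2 (apply the recurrence for n = 0, 1, 2, 3): a_0 = 3, a_1 = 2, a_2 = 13/2, a_3 = 67/6, a_4 = 29/2, a_5 = 1807/120.

a_(n+2) = [5 (n+1) a_(n+1) + 1 a_n] / ((n+1)(n+2)); check: a_0 = 3, a_1 = 2, a_2 = 13/2, a_3 = 67/6, a_4 = 29/2, a_5 = 1807/120


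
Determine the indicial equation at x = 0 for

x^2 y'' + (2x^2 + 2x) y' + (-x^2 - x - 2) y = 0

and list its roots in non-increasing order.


Divide by x^2 to reach normal form y'' + P_1(x) y' + P_2(x) y = 0 with P_1(x) = 2 + 2/x and P_2(x) = -1 - 1/x - 2/x^2.
x = 0 is a singular point because the y'-coefficient 2 + 2/x has a pole at x = 0 and the y-coefficient -1 - 1/x - 2/x^2 has a pole at x = 0.
It is a regular singular point because x P_1(x) = p(x) = 2x + 2 and x^2 P_2(x) = q(x) = -x^2 - x - 2 are polynomials, hence analytic at x = 0.
p(0) = 2,  q(0) = -2.
Indicial equation: r(r-1) + p(0) r + q(0) = 0, i.e. r^2 + (p(0) - 1) r + q(0) = 0, i.e. r^2 + 1 r - 2 = 0.
Discriminant: (1)^2 - 4(-2) = 9, so r = (-1 ± 3)/2.
Solving: r_1 = 1, r_2 = -2.

indicial: r^2 + 1 r - 2 = 0; roots r_1 = 1, r_2 = -2


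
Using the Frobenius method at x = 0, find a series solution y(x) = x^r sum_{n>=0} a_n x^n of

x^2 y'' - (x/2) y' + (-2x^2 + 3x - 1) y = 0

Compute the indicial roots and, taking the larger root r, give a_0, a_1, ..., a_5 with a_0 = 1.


Write in Frobenius form y'' + (p(x)/x) y' + (q(x)/x^2) y = 0:
  p(x) = -1/2,  q(x) = -2x^2 + 3x - 1.
Indicial equation: r(r-1) + (-1/2) r + (-1) = 0 -> roots r_1 = 2, r_2 = -1/2.
Take r = r_1 = 2. Let y(x) = x^r sum_{n>=0} a_n x^n with a_0 = 1.
Substitute y = x^r sum a_n x^n and match x^{r+n}. The recurrence is
  D(n) a_n + 3 a_{n-1} - 2 a_{n-2} = 0,  where D(n) = (r+n)(r+n-1) + (-1/2)(r+n) + (-1).
  a_n = [-3 a_{n-1} + 2 a_{n-2}] / D(n).
Since the indicial polynomial factors as (r - r_1)(r - r_2), D(n) = (r_1 + n - r_1)(r_1 + n - r_2) = n(n + 5/2).
Evaluating step by step (a_0 = 1):
  n = 1: D(1) = 1(1 + 5/2) = 7/2; numerator = -3(1) = -3; a_1 = (-3)/(7/2) = -6/7
  n = 2: D(2) = 2(2 + 5/2) = 9; numerator = -3(-6/7) + 2(1) = 32/7; a_2 = (32/7)/(9) = 32/63
  n = 3: D(3) = 3(3 + 5/2) = 33/2; numerator = -3(32/63) + 2(-6/7) = -68/21; a_3 = (-68/21)/(33/2) = -136/693
  n = 4: D(4) = 4(4 + 5/2) = 26; numerator = -3(-136/693) + 2(32/63) = 1112/693; a_4 = (1112/693)/(26) = 556/9009
  n = 5: D(5) = 5(5 + 5/2) = 75/2; numerator = -3(556/9009) + 2(-136/693) = -5204/9009; a_5 = (-5204/9009)/(75/2) = -10408/675675

r = 2; a_0 = 1; a_1 = -6/7; a_2 = 32/63; a_3 = -136/693; a_4 = 556/9009; a_5 = -10408/675675


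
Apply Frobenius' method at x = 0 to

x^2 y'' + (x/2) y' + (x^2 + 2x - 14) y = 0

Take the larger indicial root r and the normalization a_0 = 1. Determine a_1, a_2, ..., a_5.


Write in Frobenius form y'' + (p(x)/x) y' + (q(x)/x^2) y = 0:
  p(x) = 1/2,  q(x) = x^2 + 2x - 14.
Indicial equation: r(r-1) + (1/2) r + (-14) = 0 -> roots r_1 = 4, r_2 = -7/2.
Take r = r_1 = 4. Let y(x) = x^r sum_{n>=0} a_n x^n with a_0 = 1.
Substitute y = x^r sum a_n x^n and match x^{r+n}. The recurrence is
  D(n) a_n + 2 a_{n-1} + 1 a_{n-2} = 0,  where D(n) = (r+n)(r+n-1) + (1/2)(r+n) + (-14).
  a_n = [-2 a_{n-1} - 1 a_{n-2}] / D(n).
Since the indicial polynomial factors as (r - r_1)(r - r_2), D(n) = (r_1 + n - r_1)(r_1 + n - r_2) = n(n + 15/2).
Evaluating step by step (a_0 = 1):
  n = 1: D(1) = 1(1 + 15/2) = 17/2; numerator = -2(1) = -2; a_1 = (-2)/(17/2) = -4/17
  n = 2: D(2) = 2(2 + 15/2) = 19; numerator = -2(-4/17) - 1(1) = -9/17; a_2 = (-9/17)/(19) = -9/323
  n = 3: D(3) = 3(3 + 15/2) = 63/2; numerator = -2(-9/323) - 1(-4/17) = 94/323; a_3 = (94/323)/(63/2) = 188/20349
  n = 4: D(4) = 4(4 + 15/2) = 46; numerator = -2(188/20349) - 1(-9/323) = 191/20349; a_4 = (191/20349)/(46) = 191/936054
  n = 5: D(5) = 5(5 + 15/2) = 125/2; numerator = -2(191/936054) - 1(188/20349) = -215/22287; a_5 = (-215/22287)/(125/2) = -86/557175

r = 4; a_0 = 1; a_1 = -4/17; a_2 = -9/323; a_3 = 188/20349; a_4 = 191/936054; a_5 = -86/557175


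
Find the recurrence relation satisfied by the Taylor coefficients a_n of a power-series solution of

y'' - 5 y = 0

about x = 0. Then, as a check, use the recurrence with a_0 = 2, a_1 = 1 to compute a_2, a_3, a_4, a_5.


Substitute y = sum_n a_n x^n into y'' + (const) y = 0.
y''(x) = sum_{n>=0} (n+2)(n+1) a_{n+2} x^n.
The ODE becomes sum_n [(n+2)(n+1) a_{n+2} - 5 a_n] x^n = 0.
Setting each coefficient to zero gives the recurrence:
  (n+2)(n+1) a_{n+2} - 5 a_n = 0,
  a_{n+2} = 5 / ((n+1)(n+2)) a_n.

Check with a_0 = 2, a_1 = 1 (apply the recurrence for n = 0, 1, 2, 3): a_0 = 2, a_1 = 1, a_2 = 5, a_3 = 5/6, a_4 = 25/12, a_5 = 5/24.

a_{n+2} = 5/((n+1)(n+2)) * a_n; check: a_0 = 2, a_1 = 1, a_2 = 5, a_3 = 5/6, a_4 = 25/12, a_5 = 5/24


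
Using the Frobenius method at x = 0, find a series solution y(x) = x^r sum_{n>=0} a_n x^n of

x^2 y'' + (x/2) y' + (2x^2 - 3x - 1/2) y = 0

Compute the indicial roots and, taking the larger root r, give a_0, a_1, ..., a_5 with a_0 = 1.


Write in Frobenius form y'' + (p(x)/x) y' + (q(x)/x^2) y = 0:
  p(x) = 1/2,  q(x) = 2x^2 - 3x - 1/2.
Indicial equation: r(r-1) + (1/2) r + (-1/2) = 0 -> roots r_1 = 1, r_2 = -1/2.
Take r = r_1 = 1. Let y(x) = x^r sum_{n>=0} a_n x^n with a_0 = 1.
Substitute y = x^r sum a_n x^n and match x^{r+n}. The recurrence is
  D(n) a_n - 3 a_{n-1} + 2 a_{n-2} = 0,  where D(n) = (r+n)(r+n-1) + (1/2)(r+n) + (-1/2).
  a_n = [3 a_{n-1} - 2 a_{n-2}] / D(n).
Since the indicial polynomial factors as (r - r_1)(r - r_2), D(n) = (r_1 + n - r_1)(r_1 + n - r_2) = n(n + 3/2).
Evaluating step by step (a_0 = 1):
  n = 1: D(1) = 1(1 + 3/2) = 5/2; numerator = 3(1) = 3; a_1 = (3)/(5/2) = 6/5
  n = 2: D(2) = 2(2 + 3/2) = 7; numerator = 3(6/5) - 2(1) = 8/5; a_2 = (8/5)/(7) = 8/35
  n = 3: D(3) = 3(3 + 3/2) = 27/2; numerator = 3(8/35) - 2(6/5) = -12/7; a_3 = (-12/7)/(27/2) = -8/63
  n = 4: D(4) = 4(4 + 3/2) = 22; numerator = 3(-8/63) - 2(8/35) = -88/105; a_4 = (-88/105)/(22) = -4/105
  n = 5: D(5) = 5(5 + 3/2) = 65/2; numerator = 3(-4/105) - 2(-8/63) = 44/315; a_5 = (44/315)/(65/2) = 88/20475

r = 1; a_0 = 1; a_1 = 6/5; a_2 = 8/35; a_3 = -8/63; a_4 = -4/105; a_5 = 88/20475


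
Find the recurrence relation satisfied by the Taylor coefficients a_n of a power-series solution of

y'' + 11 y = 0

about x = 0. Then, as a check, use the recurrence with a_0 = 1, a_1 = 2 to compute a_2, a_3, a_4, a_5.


Substitute y = sum_n a_n x^n into y'' + (const) y = 0.
y''(x) = sum_{n>=0} (n+2)(n+1) a_{n+2} x^n.
The ODE becomes sum_n [(n+2)(n+1) a_{n+2} + 11 a_n] x^n = 0.
Setting each coefficient to zero gives the recurrence:
  (n+2)(n+1) a_{n+2} + 11 a_n = 0,
  a_{n+2} = -11 / ((n+1)(n+2)) a_n.

Check with a_0 = 1, a_1 = 2 (apply the recurrence for n = 0, 1, 2, 3): a_0 = 1, a_1 = 2, a_2 = -11/2, a_3 = -11/3, a_4 = 121/24, a_5 = 121/60.

a_{n+2} = -11/((n+1)(n+2)) * a_n; check: a_0 = 1, a_1 = 2, a_2 = -11/2, a_3 = -11/3, a_4 = 121/24, a_5 = 121/60


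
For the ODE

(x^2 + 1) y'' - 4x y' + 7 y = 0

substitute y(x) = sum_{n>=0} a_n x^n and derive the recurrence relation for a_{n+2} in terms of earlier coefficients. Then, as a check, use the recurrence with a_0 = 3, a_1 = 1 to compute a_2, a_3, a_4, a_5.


Substitute y = sum_n a_n x^n.
(1 + 1 x^2) y'' contributes (n+2)(n+1) a_{n+2} + n(n-1) a_n at x^n.
-4 x y'(x) contributes -4 n a_n at x^n.
7 y(x) contributes 7 a_n at x^n.
Matching x^n: (n+2)(n+1) a_{n+2} + (n(n-1) - 4 n + 7) a_n = 0.
Thus a_{n+2} = (-n(n-1) + 4 n - 7) / ((n+1)(n+2)) * a_n.

Check with a_0 = 3, a_1 = 1 (apply the recurrence for n = 0, 1, 2, 3): a_0 = 3, a_1 = 1, a_2 = -21/2, a_3 = -1/2, a_4 = 7/8, a_5 = 1/40.

a_(n+2) = (-n(n-1) + 4 n - 7) / ((n+1)(n+2)) * a_n; check: a_0 = 3, a_1 = 1, a_2 = -21/2, a_3 = -1/2, a_4 = 7/8, a_5 = 1/40


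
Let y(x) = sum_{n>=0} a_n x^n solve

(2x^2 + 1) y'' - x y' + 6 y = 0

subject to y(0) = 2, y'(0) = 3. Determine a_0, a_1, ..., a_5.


Ansatz: y(x) = sum_{n>=0} a_n x^n, so y'(x) = sum_{n>=1} n a_n x^(n-1) and y''(x) = sum_{n>=2} n(n-1) a_n x^(n-2).
Substitute into P(x) y'' + Q(x) y' + R(x) y = 0 with P(x) = 2x^2 + 1, Q(x) = -x, R(x) = 6, and match powers of x.
Initial conditions: a_0 = 2, a_1 = 3.
Setting the coefficient of each power of x to zero and solving order by order (substituting the coefficients already found):
  x^0: 2 a_2 + 6 a_0 = 0  ->  2 a_2 = -6 a_0 = -12  ->  a_2 = -6
  x^1: 6 a_3 + 5 a_1 = 0  ->  6 a_3 = -5 a_1 = -15  ->  a_3 = -5/2
  x^2: 12 a_4 + 8 a_2 = 0  ->  12 a_4 = -8 a_2 = 48  ->  a_4 = 4
  x^3: 20 a_5 + 15 a_3 = 0  ->  20 a_5 = -15 a_3 = 75/2  ->  a_5 = 15/8
Truncated series: y(x) = 2 + 3 x - 6 x^2 - (5/2) x^3 + 4 x^4 + (15/8) x^5 + O(x^6).

a_0 = 2; a_1 = 3; a_2 = -6; a_3 = -5/2; a_4 = 4; a_5 = 15/8


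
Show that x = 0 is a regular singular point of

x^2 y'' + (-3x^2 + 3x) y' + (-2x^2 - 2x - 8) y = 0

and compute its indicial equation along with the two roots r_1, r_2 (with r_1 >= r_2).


Divide by x^2 to reach normal form y'' + P_1(x) y' + P_2(x) y = 0 with P_1(x) = -3 + 3/x and P_2(x) = -2 - 2/x - 8/x^2.
x = 0 is a singular point because the y'-coefficient -3 + 3/x has a pole at x = 0 and the y-coefficient -2 - 2/x - 8/x^2 has a pole at x = 0.
It is a regular singular point because x P_1(x) = p(x) = 3 - 3x and x^2 P_2(x) = q(x) = -2x^2 - 2x - 8 are polynomials, hence analytic at x = 0.
p(0) = 3,  q(0) = -8.
Indicial equation: r(r-1) + p(0) r + q(0) = 0, i.e. r^2 + (p(0) - 1) r + q(0) = 0, i.e. r^2 + 2 r - 8 = 0.
Discriminant: (2)^2 - 4(-8) = 36, so r = (-2 ± 6)/2.
Solving: r_1 = 2, r_2 = -4.

indicial: r^2 + 2 r - 8 = 0; roots r_1 = 2, r_2 = -4
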